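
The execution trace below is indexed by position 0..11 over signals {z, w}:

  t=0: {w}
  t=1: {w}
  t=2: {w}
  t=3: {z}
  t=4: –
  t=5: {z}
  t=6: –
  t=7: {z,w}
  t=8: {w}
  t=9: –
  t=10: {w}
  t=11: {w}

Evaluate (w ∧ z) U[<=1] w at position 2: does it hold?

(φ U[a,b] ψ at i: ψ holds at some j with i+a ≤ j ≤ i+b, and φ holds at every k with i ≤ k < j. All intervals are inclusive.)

Need some j in [2,3] with w, and (w ∧ z) at every k in [2,j-1].
  j=2: w holds; no prefix to check → satisfied.

Yes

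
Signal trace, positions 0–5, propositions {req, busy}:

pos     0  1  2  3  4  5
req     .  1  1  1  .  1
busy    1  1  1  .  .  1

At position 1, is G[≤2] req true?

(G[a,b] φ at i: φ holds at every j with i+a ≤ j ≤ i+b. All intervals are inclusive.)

True

Check req at every j in [1,3]:
  j=1: true
  j=2: true
  j=3: true
All positions satisfy it → formula holds.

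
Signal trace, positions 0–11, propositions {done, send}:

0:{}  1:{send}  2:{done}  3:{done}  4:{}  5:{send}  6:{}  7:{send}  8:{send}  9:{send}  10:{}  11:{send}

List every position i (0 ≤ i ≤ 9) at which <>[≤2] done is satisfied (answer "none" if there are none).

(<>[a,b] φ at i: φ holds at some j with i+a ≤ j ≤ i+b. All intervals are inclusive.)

0, 1, 2, 3

Evaluate at each i in [0,9]:
  i=0: ✓ (witness j=2)
  i=1: ✓ (witness j=2)
  i=2: ✓ (witness j=2)
  i=3: ✓ (witness j=3)
  i=4: ✗ (none in [4,6])
  i=5: ✗ (none in [5,7])
  i=6: ✗ (none in [6,8])
  i=7: ✗ (none in [7,9])
  i=8: ✗ (none in [8,10])
  i=9: ✗ (none in [9,11])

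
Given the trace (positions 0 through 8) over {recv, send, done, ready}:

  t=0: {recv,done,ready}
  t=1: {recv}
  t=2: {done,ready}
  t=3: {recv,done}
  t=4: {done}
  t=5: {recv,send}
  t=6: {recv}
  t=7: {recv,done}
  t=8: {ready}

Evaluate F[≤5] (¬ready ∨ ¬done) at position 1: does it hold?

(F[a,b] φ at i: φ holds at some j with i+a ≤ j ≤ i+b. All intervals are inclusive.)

Holds

Check (¬ready ∨ ¬done) at each j in [1,6]:
  j=1: true
  j=2: false
  j=3: true
  j=4: true
  j=5: true
  j=6: true
Found at j=1 → formula holds.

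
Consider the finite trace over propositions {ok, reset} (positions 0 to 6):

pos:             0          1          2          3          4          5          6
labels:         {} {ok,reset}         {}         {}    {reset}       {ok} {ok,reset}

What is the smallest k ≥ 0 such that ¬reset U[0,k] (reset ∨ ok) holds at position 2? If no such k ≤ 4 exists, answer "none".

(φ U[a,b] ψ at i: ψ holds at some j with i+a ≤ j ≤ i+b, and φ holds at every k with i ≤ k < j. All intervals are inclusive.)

2

Need earliest j ≥ 2 with (reset ∨ ok), and ¬reset at every k in [2,j-1].
  j=2: rhs fails.
  j=3: rhs fails.
  j=4: rhs holds; lhs holds on [2,3]. k = 2.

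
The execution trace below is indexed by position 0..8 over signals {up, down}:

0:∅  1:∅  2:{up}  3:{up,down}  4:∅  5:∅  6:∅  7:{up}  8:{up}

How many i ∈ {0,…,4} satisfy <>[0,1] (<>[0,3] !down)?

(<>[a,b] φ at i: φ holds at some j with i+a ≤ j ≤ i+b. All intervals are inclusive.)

Evaluate at each i in [0,4]:
  i=0: ✓ (witness j=0)
  i=1: ✓ (witness j=1)
  i=2: ✓ (witness j=2)
  i=3: ✓ (witness j=3)
  i=4: ✓ (witness j=4)
Positions where it holds: {0, 1, 2, 3, 4} → 5.

5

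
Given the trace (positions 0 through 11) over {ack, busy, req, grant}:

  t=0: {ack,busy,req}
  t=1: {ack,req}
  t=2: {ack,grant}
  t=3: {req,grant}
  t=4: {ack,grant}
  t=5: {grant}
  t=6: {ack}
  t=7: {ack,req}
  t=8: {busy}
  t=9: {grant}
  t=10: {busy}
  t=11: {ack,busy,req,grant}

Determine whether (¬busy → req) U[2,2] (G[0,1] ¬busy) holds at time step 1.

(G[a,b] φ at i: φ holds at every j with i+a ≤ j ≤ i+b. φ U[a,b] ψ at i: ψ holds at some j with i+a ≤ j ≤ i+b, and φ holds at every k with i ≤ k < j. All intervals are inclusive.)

Need some j in [3,3] with G[0,1] ¬busy, and (¬busy → req) at every k in [1,j-1].
  j=3: G[0,1] ¬busy holds, but (¬busy → req) fails at k=2 → not this j.
No j in the window works → until fails.

False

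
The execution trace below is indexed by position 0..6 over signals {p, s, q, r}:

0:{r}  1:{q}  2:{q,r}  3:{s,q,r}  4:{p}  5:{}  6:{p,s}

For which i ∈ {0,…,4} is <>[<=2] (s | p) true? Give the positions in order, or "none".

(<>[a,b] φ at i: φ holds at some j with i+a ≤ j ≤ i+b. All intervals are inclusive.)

Evaluate at each i in [0,4]:
  i=0: ✗ (none in [0,2])
  i=1: ✓ (witness j=3)
  i=2: ✓ (witness j=3)
  i=3: ✓ (witness j=3)
  i=4: ✓ (witness j=4)

1, 2, 3, 4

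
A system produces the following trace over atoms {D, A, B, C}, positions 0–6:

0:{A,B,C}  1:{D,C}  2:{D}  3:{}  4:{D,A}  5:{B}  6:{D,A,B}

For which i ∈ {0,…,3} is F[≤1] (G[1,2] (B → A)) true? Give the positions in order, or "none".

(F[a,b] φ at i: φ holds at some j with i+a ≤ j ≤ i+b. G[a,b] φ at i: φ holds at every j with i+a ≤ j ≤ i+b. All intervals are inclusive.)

0, 1, 2

Evaluate at each i in [0,3]:
  i=0: ✓ (witness j=0)
  i=1: ✓ (witness j=1)
  i=2: ✓ (witness j=2)
  i=3: ✗ (none in [3,4])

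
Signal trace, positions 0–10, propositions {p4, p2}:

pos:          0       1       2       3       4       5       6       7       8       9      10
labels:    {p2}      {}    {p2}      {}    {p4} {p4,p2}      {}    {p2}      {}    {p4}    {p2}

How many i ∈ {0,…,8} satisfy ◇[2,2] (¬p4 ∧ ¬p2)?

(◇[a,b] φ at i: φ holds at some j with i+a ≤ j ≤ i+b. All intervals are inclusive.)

Evaluate at each i in [0,8]:
  i=0: ✗ (none in [2,2])
  i=1: ✓ (witness j=3)
  i=2: ✗ (none in [4,4])
  i=3: ✗ (none in [5,5])
  i=4: ✓ (witness j=6)
  i=5: ✗ (none in [7,7])
  i=6: ✓ (witness j=8)
  i=7: ✗ (none in [9,9])
  i=8: ✗ (none in [10,10])
Positions where it holds: {1, 4, 6} → 3.

3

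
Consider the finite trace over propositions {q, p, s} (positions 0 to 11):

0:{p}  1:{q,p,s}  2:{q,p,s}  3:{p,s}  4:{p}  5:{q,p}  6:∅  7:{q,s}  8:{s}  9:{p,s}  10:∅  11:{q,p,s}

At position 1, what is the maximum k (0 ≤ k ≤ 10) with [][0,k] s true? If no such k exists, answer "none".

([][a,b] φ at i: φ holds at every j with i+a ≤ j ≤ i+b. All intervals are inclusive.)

s must hold from j=1 onward; find where it first fails.
  j=1: holds
  j=2: holds
  j=3: holds
  j=4: fails
Holds on [1,3], so largest k = 2.

2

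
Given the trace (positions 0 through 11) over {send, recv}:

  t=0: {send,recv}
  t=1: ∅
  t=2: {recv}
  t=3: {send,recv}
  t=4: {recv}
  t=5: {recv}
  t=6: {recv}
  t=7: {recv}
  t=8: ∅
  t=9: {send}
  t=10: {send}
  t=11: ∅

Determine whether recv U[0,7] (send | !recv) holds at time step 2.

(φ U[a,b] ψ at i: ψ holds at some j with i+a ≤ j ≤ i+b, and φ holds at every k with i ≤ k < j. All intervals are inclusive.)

Need some j in [2,9] with (send | !recv), and recv at every k in [2,j-1].
  j=2: (send | !recv) false.
  j=3: (send | !recv) holds; recv holds at every k in [2,2] → satisfied.

Yes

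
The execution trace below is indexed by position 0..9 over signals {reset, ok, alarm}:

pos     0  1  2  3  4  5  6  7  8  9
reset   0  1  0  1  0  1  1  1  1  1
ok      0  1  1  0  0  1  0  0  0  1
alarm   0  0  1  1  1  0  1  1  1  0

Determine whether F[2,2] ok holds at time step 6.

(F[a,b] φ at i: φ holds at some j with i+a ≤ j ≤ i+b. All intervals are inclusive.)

Does not hold

Check ok at each j in [8,8]:
  j=8: false
No position in the window satisfies it → formula fails.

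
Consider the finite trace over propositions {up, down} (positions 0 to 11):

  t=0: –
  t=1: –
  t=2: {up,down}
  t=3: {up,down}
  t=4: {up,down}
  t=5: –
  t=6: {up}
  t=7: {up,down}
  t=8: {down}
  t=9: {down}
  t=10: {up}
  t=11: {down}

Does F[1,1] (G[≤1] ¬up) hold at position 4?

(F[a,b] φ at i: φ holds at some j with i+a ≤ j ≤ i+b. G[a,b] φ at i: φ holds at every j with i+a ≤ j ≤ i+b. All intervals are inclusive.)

False

Check G[≤1] ¬up at each j in [5,5]:
  j=5: fails at 6
No position in the window satisfies it → formula fails.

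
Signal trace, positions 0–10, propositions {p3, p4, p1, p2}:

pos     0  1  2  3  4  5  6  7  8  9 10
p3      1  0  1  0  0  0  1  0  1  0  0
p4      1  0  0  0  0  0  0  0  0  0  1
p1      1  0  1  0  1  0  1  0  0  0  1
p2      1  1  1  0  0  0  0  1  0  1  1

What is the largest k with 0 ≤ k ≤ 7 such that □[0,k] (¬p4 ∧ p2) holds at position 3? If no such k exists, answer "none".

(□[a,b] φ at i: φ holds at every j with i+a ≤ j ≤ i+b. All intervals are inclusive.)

(¬p4 ∧ p2) must hold from j=3 onward; find where it first fails.
  j=3: fails → no k works.

none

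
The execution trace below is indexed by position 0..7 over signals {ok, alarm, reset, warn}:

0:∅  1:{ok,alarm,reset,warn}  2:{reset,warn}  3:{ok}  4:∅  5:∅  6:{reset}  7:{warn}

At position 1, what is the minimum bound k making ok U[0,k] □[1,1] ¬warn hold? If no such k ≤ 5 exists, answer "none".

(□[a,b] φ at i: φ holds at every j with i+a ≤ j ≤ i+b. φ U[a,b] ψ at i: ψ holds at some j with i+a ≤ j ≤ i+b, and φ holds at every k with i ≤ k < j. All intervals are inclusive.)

1

Need earliest j ≥ 1 with □[1,1] ¬warn, and ok at every k in [1,j-1].
  j=1: rhs fails.
  j=2: rhs holds; lhs holds on [1,1]. k = 1.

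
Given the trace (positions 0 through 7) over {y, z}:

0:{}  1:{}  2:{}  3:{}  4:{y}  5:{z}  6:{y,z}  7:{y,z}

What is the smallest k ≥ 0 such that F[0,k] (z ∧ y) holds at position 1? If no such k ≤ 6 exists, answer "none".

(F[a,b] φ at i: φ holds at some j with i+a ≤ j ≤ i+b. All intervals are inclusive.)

Scan j = 1,2,… for (z ∧ y):
  j=1: fails
  j=2: fails
  j=3: fails
  j=4: fails
  j=5: fails
  j=6: holds
First hit at j=6, so smallest k = 6-1 = 5.

5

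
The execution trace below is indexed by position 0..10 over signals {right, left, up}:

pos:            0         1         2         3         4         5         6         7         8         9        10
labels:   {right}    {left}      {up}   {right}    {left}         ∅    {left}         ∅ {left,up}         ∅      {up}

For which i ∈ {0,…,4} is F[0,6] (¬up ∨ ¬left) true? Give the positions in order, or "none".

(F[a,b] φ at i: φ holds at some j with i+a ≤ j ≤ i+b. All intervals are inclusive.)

Evaluate at each i in [0,4]:
  i=0: ✓ (witness j=0)
  i=1: ✓ (witness j=1)
  i=2: ✓ (witness j=2)
  i=3: ✓ (witness j=3)
  i=4: ✓ (witness j=4)

0, 1, 2, 3, 4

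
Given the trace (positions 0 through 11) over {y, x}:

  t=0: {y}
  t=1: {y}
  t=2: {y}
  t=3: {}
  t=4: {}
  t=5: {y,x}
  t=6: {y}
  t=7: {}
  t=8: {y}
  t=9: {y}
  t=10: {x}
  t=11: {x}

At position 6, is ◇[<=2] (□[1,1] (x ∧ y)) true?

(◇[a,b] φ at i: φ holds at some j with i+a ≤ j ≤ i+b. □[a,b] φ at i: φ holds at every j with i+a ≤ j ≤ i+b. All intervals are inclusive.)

Check □[1,1] (x ∧ y) at each j in [6,8]:
  j=6: fails at 7
  j=7: fails at 8
  j=8: fails at 9
No position in the window satisfies it → formula fails.

False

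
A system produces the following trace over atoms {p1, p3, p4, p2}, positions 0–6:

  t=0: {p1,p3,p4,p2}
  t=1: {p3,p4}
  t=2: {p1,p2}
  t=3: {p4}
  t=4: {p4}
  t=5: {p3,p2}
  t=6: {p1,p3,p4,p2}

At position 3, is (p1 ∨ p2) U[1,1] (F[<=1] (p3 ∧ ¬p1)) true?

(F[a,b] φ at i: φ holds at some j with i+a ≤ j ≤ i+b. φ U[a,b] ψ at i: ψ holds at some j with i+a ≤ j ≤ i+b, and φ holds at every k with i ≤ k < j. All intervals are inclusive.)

Need some j in [4,4] with F[<=1] (p3 ∧ ¬p1), and (p1 ∨ p2) at every k in [3,j-1].
  j=4: F[<=1] (p3 ∧ ¬p1) holds, but (p1 ∨ p2) fails at k=3 → not this j.
No j in the window works → until fails.

No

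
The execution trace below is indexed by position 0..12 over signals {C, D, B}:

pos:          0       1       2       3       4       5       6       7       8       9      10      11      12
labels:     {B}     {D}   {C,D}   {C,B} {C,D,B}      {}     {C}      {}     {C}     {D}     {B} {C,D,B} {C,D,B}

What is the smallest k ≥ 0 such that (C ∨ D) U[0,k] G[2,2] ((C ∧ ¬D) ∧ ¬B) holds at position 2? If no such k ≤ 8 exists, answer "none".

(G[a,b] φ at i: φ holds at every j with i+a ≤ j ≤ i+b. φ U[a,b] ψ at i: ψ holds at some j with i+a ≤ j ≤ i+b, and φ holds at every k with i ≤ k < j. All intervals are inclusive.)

Need earliest j ≥ 2 with G[2,2] ((C ∧ ¬D) ∧ ¬B), and (C ∨ D) at every k in [2,j-1].
  j=2: rhs fails.
  j=3: rhs fails.
  j=4: rhs holds; lhs holds on [2,3]. k = 2.

2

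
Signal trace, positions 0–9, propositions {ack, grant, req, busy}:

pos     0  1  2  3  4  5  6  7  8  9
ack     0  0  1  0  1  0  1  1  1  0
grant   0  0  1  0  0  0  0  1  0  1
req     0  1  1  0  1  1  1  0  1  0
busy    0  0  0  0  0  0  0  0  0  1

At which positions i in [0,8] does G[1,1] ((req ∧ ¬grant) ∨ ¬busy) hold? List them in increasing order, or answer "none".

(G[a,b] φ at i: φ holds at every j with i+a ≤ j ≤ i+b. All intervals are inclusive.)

Evaluate at each i in [0,8]:
  i=0: ✓ (all of [1,1])
  i=1: ✓ (all of [2,2])
  i=2: ✓ (all of [3,3])
  i=3: ✓ (all of [4,4])
  i=4: ✓ (all of [5,5])
  i=5: ✓ (all of [6,6])
  i=6: ✓ (all of [7,7])
  i=7: ✓ (all of [8,8])
  i=8: ✗ (fails at j=9)

0, 1, 2, 3, 4, 5, 6, 7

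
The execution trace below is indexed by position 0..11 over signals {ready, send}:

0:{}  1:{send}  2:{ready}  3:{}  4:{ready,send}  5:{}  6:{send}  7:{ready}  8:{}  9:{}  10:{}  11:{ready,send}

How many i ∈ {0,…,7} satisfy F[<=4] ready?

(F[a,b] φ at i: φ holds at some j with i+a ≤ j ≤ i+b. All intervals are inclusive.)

8

Evaluate at each i in [0,7]:
  i=0: ✓ (witness j=2)
  i=1: ✓ (witness j=2)
  i=2: ✓ (witness j=2)
  i=3: ✓ (witness j=4)
  i=4: ✓ (witness j=4)
  i=5: ✓ (witness j=7)
  i=6: ✓ (witness j=7)
  i=7: ✓ (witness j=7)
Positions where it holds: {0, 1, 2, 3, 4, 5, 6, 7} → 8.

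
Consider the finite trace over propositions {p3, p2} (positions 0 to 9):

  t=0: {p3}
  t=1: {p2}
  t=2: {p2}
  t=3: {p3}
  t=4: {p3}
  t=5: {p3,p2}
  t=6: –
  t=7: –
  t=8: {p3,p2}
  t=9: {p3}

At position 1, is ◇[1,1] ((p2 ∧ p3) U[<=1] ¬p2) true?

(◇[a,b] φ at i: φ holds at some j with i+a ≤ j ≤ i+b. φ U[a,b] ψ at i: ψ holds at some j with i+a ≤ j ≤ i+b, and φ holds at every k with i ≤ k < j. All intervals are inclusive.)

No

Check ((p2 ∧ p3) U[<=1] ¬p2) at each j in [2,2]:
  j=2: fails
No position in the window satisfies it → formula fails.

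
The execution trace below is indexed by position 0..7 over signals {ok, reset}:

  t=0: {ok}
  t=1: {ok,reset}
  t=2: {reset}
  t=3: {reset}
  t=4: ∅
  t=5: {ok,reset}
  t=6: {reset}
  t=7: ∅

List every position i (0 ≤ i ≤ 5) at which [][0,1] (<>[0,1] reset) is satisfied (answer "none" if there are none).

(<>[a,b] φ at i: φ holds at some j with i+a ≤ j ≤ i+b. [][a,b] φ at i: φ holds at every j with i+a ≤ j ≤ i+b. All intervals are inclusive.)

0, 1, 2, 3, 4, 5

Evaluate at each i in [0,5]:
  i=0: ✓ (all of [0,1])
  i=1: ✓ (all of [1,2])
  i=2: ✓ (all of [2,3])
  i=3: ✓ (all of [3,4])
  i=4: ✓ (all of [4,5])
  i=5: ✓ (all of [5,6])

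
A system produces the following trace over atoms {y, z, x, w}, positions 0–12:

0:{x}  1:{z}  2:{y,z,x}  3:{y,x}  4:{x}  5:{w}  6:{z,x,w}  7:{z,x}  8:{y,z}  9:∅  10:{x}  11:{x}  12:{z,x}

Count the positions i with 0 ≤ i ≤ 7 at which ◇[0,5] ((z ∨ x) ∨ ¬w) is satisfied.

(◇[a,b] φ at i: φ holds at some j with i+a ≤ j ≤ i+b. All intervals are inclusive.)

8

Evaluate at each i in [0,7]:
  i=0: ✓ (witness j=0)
  i=1: ✓ (witness j=1)
  i=2: ✓ (witness j=2)
  i=3: ✓ (witness j=3)
  i=4: ✓ (witness j=4)
  i=5: ✓ (witness j=6)
  i=6: ✓ (witness j=6)
  i=7: ✓ (witness j=7)
Positions where it holds: {0, 1, 2, 3, 4, 5, 6, 7} → 8.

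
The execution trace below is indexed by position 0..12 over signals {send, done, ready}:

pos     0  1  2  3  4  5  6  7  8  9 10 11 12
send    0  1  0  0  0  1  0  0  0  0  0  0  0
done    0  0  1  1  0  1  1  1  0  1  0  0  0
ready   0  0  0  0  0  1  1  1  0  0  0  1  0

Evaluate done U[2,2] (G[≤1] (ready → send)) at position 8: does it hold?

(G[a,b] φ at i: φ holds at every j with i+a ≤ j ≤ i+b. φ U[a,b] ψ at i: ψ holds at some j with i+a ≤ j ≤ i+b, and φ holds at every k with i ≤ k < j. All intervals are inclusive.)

Does not hold

Need some j in [10,10] with G[≤1] (ready → send), and done at every k in [8,j-1].
  j=10: G[≤1] (ready → send) — fails at 11.
No j in the window works → until fails.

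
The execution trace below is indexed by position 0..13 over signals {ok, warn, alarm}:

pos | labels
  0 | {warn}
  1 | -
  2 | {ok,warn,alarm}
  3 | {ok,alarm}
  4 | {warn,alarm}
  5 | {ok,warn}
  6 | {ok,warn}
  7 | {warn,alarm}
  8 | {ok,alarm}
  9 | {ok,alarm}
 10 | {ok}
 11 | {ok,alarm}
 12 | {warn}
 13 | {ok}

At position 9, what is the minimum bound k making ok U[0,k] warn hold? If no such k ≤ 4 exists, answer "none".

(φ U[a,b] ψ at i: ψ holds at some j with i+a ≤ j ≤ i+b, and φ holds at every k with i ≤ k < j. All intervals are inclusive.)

3

Need earliest j ≥ 9 with warn, and ok at every k in [9,j-1].
  j=9: rhs fails.
  j=10: rhs fails.
  j=11: rhs fails.
  j=12: rhs holds; lhs holds on [9,11]. k = 3.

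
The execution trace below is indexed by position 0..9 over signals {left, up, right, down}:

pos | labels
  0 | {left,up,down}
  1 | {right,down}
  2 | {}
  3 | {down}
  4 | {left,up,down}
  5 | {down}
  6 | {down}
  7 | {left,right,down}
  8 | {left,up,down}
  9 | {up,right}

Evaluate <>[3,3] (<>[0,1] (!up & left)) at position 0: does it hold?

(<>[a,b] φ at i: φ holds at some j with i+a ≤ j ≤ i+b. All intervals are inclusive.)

Check <>[0,1] (!up & left) at each j in [3,3]:
  j=3: fails (none in [3,4])
No position in the window satisfies it → formula fails.

No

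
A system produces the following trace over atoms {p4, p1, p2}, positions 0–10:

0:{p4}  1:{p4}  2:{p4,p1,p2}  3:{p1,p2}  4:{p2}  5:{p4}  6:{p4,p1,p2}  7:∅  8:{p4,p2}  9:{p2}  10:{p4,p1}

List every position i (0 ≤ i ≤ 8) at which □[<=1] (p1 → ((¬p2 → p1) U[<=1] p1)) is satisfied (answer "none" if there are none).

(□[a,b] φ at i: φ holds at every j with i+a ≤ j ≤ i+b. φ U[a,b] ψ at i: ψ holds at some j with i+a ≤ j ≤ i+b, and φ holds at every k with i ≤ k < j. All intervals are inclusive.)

0, 1, 2, 3, 4, 5, 6, 7, 8

Evaluate at each i in [0,8]:
  i=0: ✓ (all of [0,1])
  i=1: ✓ (all of [1,2])
  i=2: ✓ (all of [2,3])
  i=3: ✓ (all of [3,4])
  i=4: ✓ (all of [4,5])
  i=5: ✓ (all of [5,6])
  i=6: ✓ (all of [6,7])
  i=7: ✓ (all of [7,8])
  i=8: ✓ (all of [8,9])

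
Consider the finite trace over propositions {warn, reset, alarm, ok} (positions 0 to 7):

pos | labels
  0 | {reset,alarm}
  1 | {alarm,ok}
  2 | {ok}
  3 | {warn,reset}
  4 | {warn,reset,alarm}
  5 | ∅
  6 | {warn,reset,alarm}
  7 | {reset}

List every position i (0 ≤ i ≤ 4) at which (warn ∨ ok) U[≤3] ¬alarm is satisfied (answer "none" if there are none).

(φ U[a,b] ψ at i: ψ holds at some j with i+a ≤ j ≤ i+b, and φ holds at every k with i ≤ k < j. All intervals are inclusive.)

Evaluate at each i in [0,4]:
  i=0: ✗ (lhs fails at k=0 before rhs at j=2)
  i=1: ✓ (rhs at j=2; lhs holds on [1,1])
  i=2: ✓ (rhs at j=2)
  i=3: ✓ (rhs at j=3)
  i=4: ✓ (rhs at j=5; lhs holds on [4,4])

1, 2, 3, 4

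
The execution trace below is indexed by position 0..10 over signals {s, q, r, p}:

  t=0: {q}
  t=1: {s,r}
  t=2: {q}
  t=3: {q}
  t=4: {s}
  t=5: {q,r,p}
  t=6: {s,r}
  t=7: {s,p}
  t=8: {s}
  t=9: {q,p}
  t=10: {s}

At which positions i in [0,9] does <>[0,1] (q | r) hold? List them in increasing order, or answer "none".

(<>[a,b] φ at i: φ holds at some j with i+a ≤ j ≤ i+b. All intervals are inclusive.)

0, 1, 2, 3, 4, 5, 6, 8, 9

Evaluate at each i in [0,9]:
  i=0: ✓ (witness j=0)
  i=1: ✓ (witness j=1)
  i=2: ✓ (witness j=2)
  i=3: ✓ (witness j=3)
  i=4: ✓ (witness j=5)
  i=5: ✓ (witness j=5)
  i=6: ✓ (witness j=6)
  i=7: ✗ (none in [7,8])
  i=8: ✓ (witness j=9)
  i=9: ✓ (witness j=9)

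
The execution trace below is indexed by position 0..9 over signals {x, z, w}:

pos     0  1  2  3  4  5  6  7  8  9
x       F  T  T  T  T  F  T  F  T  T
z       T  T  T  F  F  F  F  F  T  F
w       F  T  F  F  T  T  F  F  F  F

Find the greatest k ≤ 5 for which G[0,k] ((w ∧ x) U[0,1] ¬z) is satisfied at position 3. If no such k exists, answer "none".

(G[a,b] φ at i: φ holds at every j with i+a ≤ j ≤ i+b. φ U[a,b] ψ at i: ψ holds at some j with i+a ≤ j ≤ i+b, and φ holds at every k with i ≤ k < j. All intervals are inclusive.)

((w ∧ x) U[0,1] ¬z) must hold from j=3 onward; find where it first fails.
  j=3: holds
  j=4: holds
  j=5: holds
  j=6: holds
  j=7: holds
  j=8: fails
Holds on [3,7], so largest k = 4.

4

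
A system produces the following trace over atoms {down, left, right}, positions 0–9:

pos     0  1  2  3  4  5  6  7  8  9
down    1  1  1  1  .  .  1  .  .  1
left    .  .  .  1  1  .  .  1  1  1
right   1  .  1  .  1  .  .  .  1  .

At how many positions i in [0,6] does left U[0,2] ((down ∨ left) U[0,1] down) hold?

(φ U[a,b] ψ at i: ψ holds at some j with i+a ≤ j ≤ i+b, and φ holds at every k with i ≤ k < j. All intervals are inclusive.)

5

Evaluate at each i in [0,6]:
  i=0: ✓ (rhs at j=0)
  i=1: ✓ (rhs at j=1)
  i=2: ✓ (rhs at j=2)
  i=3: ✓ (rhs at j=3)
  i=4: ✗ (lhs fails at k=5 before rhs at j=6)
  i=5: ✗ (lhs fails at k=5 before rhs at j=6)
  i=6: ✓ (rhs at j=6)
Positions where it holds: {0, 1, 2, 3, 6} → 5.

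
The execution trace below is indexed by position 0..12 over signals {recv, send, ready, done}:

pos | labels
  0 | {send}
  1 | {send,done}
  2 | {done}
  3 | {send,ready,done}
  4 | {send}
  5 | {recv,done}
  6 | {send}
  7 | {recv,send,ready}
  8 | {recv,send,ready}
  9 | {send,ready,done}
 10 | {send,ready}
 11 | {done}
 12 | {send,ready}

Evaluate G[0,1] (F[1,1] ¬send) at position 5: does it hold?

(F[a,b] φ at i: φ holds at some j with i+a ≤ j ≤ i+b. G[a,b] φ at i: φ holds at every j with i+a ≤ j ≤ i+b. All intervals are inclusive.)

False

Check F[1,1] ¬send at every j in [5,6]:
  j=5: fails (none in [6,6])
  j=6: fails (none in [7,7])
Fails at j=5 → formula fails.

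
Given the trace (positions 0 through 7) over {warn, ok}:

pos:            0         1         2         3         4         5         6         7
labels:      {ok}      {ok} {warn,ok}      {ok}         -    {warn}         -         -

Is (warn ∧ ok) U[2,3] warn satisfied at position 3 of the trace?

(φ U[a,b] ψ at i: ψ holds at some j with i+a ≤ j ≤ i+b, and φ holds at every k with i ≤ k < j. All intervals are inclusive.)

No

Need some j in [5,6] with warn, and (warn ∧ ok) at every k in [3,j-1].
  j=5: warn holds, but (warn ∧ ok) fails at k=3 → not this j.
  j=6: warn false.
No j in the window works → until fails.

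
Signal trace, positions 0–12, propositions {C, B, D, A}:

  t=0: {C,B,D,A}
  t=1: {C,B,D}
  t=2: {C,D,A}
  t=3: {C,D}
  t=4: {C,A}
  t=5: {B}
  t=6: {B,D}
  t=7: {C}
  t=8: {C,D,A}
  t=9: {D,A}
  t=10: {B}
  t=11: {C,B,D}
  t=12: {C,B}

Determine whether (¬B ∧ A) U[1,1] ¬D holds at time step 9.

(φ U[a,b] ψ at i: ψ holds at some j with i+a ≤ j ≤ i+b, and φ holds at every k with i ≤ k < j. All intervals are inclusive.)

Need some j in [10,10] with ¬D, and (¬B ∧ A) at every k in [9,j-1].
  j=10: ¬D holds; (¬B ∧ A) holds at every k in [9,9] → satisfied.

Holds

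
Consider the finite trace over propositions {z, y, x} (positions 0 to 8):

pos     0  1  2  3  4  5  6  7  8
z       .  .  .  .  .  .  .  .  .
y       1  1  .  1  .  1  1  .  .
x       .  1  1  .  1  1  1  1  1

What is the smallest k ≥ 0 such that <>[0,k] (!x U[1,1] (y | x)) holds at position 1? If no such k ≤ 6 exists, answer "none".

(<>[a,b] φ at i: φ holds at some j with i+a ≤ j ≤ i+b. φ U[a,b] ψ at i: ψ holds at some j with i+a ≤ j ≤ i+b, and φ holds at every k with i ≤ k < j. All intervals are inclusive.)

2

Scan j = 1,2,… for (!x U[1,1] (y | x)):
  j=1: fails
  j=2: fails
  j=3: holds
First hit at j=3, so smallest k = 3-1 = 2.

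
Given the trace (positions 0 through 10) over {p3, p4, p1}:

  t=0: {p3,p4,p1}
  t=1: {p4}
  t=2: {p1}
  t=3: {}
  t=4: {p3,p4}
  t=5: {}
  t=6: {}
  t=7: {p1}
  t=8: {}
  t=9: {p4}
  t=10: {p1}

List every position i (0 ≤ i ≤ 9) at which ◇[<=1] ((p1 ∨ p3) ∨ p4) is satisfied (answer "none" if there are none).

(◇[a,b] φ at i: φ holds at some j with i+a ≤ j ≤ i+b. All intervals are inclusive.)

Evaluate at each i in [0,9]:
  i=0: ✓ (witness j=0)
  i=1: ✓ (witness j=1)
  i=2: ✓ (witness j=2)
  i=3: ✓ (witness j=4)
  i=4: ✓ (witness j=4)
  i=5: ✗ (none in [5,6])
  i=6: ✓ (witness j=7)
  i=7: ✓ (witness j=7)
  i=8: ✓ (witness j=9)
  i=9: ✓ (witness j=9)

0, 1, 2, 3, 4, 6, 7, 8, 9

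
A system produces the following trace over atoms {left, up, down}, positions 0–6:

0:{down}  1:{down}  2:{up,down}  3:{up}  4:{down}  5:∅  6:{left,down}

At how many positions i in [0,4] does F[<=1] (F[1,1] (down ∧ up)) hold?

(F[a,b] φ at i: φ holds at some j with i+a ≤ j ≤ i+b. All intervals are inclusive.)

2

Evaluate at each i in [0,4]:
  i=0: ✓ (witness j=1)
  i=1: ✓ (witness j=1)
  i=2: ✗ (none in [2,3])
  i=3: ✗ (none in [3,4])
  i=4: ✗ (none in [4,5])
Positions where it holds: {0, 1} → 2.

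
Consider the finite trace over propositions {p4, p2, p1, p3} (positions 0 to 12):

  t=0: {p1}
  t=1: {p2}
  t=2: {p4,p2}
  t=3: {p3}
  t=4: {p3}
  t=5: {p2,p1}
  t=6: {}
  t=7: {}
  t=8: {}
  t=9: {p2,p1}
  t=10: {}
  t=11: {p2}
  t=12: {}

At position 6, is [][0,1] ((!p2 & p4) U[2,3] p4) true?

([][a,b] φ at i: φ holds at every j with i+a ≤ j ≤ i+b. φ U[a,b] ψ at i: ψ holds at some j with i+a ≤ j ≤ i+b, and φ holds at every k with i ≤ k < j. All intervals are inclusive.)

False

Check ((!p2 & p4) U[2,3] p4) at every j in [6,7]:
  j=6: fails
  j=7: fails
Fails at j=6 → formula fails.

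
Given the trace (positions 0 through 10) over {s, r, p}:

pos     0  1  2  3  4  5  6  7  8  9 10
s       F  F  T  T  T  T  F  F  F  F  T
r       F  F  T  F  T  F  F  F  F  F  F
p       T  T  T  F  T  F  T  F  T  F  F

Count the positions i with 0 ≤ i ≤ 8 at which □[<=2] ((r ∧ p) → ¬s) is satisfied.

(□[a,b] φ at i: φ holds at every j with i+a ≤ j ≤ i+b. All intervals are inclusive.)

4

Evaluate at each i in [0,8]:
  i=0: ✗ (fails at j=2)
  i=1: ✗ (fails at j=2)
  i=2: ✗ (fails at j=2)
  i=3: ✗ (fails at j=4)
  i=4: ✗ (fails at j=4)
  i=5: ✓ (all of [5,7])
  i=6: ✓ (all of [6,8])
  i=7: ✓ (all of [7,9])
  i=8: ✓ (all of [8,10])
Positions where it holds: {5, 6, 7, 8} → 4.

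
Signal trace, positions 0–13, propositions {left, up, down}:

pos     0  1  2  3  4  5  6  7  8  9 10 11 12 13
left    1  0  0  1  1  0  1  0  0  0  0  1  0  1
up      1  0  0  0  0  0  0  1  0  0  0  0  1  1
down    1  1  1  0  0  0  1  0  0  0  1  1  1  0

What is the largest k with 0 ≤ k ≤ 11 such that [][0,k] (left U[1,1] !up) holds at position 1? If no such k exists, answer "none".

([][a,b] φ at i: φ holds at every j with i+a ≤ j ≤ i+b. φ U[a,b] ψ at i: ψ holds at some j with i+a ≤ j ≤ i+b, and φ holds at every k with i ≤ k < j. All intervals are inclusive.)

(left U[1,1] !up) must hold from j=1 onward; find where it first fails.
  j=1: fails → no k works.

none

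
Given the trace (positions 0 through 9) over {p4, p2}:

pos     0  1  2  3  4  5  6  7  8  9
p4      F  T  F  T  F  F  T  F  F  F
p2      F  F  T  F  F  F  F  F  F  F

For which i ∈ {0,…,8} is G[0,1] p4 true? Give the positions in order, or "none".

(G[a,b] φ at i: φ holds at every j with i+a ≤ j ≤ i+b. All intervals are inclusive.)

Evaluate at each i in [0,8]:
  i=0: ✗ (fails at j=0)
  i=1: ✗ (fails at j=2)
  i=2: ✗ (fails at j=2)
  i=3: ✗ (fails at j=4)
  i=4: ✗ (fails at j=4)
  i=5: ✗ (fails at j=5)
  i=6: ✗ (fails at j=7)
  i=7: ✗ (fails at j=7)
  i=8: ✗ (fails at j=8)

none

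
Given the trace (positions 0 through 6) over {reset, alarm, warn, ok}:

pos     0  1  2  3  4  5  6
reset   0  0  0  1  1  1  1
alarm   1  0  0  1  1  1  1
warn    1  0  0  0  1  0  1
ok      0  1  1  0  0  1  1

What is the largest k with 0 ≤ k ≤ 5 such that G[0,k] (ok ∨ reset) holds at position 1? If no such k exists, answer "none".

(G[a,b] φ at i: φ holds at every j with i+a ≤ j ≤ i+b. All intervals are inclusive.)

(ok ∨ reset) must hold from j=1 onward; find where it first fails.
  j=1: holds
  j=2: holds
  j=3: holds
  j=4: holds
  j=5: holds
  j=6: holds
Holds through j=6; largest k = 5.

5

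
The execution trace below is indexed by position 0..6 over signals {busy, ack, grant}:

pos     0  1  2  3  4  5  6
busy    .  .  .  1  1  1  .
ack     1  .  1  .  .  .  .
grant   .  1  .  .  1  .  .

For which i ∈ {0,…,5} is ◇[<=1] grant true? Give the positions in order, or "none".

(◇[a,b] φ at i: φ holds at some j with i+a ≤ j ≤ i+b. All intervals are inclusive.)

Evaluate at each i in [0,5]:
  i=0: ✓ (witness j=1)
  i=1: ✓ (witness j=1)
  i=2: ✗ (none in [2,3])
  i=3: ✓ (witness j=4)
  i=4: ✓ (witness j=4)
  i=5: ✗ (none in [5,6])

0, 1, 3, 4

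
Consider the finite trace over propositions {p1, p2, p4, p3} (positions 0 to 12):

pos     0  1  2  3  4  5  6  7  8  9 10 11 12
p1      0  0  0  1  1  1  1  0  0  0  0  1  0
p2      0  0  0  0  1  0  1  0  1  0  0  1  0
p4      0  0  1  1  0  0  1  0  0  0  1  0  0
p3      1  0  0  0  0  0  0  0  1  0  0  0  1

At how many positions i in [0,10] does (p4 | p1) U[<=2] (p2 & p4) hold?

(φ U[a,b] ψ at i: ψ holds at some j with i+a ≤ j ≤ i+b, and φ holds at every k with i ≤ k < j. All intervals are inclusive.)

Evaluate at each i in [0,10]:
  i=0: ✗ (no rhs in [0,2])
  i=1: ✗ (no rhs in [1,3])
  i=2: ✗ (no rhs in [2,4])
  i=3: ✗ (no rhs in [3,5])
  i=4: ✓ (rhs at j=6; lhs holds on [4,5])
  i=5: ✓ (rhs at j=6; lhs holds on [5,5])
  i=6: ✓ (rhs at j=6)
  i=7: ✗ (no rhs in [7,9])
  i=8: ✗ (no rhs in [8,10])
  i=9: ✗ (no rhs in [9,11])
  i=10: ✗ (no rhs in [10,12])
Positions where it holds: {4, 5, 6} → 3.

3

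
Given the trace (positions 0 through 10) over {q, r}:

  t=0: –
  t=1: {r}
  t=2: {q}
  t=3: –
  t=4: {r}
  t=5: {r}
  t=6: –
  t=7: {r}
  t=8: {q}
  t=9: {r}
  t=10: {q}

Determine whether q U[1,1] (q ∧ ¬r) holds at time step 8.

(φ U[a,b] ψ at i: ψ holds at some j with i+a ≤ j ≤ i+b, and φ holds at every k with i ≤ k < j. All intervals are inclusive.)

No

Need some j in [9,9] with (q ∧ ¬r), and q at every k in [8,j-1].
  j=9: (q ∧ ¬r) false.
No j in the window works → until fails.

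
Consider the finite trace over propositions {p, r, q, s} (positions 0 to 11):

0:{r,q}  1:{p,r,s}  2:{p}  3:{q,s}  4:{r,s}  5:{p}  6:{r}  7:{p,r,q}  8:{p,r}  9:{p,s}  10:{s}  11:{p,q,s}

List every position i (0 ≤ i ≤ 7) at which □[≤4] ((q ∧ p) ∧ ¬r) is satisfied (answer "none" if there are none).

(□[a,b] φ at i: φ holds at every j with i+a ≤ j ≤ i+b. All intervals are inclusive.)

none

Evaluate at each i in [0,7]:
  i=0: ✗ (fails at j=0)
  i=1: ✗ (fails at j=1)
  i=2: ✗ (fails at j=2)
  i=3: ✗ (fails at j=3)
  i=4: ✗ (fails at j=4)
  i=5: ✗ (fails at j=5)
  i=6: ✗ (fails at j=6)
  i=7: ✗ (fails at j=7)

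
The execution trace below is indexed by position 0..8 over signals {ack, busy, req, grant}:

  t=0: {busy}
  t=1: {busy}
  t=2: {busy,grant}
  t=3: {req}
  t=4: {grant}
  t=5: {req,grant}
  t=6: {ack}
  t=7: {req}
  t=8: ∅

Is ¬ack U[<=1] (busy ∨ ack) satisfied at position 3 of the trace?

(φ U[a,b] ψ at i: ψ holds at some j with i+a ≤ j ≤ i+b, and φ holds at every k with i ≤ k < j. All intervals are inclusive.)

Does not hold

Need some j in [3,4] with (busy ∨ ack), and ¬ack at every k in [3,j-1].
  j=3: (busy ∨ ack) false.
  j=4: (busy ∨ ack) false.
No j in the window works → until fails.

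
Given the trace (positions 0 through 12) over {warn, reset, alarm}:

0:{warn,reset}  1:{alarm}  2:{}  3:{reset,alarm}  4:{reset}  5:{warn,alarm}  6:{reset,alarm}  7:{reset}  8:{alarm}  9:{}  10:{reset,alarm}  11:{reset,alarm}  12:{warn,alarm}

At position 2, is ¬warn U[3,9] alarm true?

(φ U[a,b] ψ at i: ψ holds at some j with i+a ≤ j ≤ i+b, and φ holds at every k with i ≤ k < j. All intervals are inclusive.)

Need some j in [5,11] with alarm, and ¬warn at every k in [2,j-1].
  j=5: alarm holds; ¬warn holds at every k in [2,4] → satisfied.

Holds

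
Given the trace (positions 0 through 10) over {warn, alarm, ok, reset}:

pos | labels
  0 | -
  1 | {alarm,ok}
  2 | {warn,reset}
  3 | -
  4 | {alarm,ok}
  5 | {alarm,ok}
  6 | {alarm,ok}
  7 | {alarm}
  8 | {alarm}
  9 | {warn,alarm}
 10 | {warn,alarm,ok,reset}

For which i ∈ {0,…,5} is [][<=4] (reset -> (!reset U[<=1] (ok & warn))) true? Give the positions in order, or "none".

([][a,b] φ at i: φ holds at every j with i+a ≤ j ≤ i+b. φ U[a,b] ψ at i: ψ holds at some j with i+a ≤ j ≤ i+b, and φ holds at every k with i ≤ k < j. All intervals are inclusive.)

3, 4, 5

Evaluate at each i in [0,5]:
  i=0: ✗ (fails at j=2)
  i=1: ✗ (fails at j=2)
  i=2: ✗ (fails at j=2)
  i=3: ✓ (all of [3,7])
  i=4: ✓ (all of [4,8])
  i=5: ✓ (all of [5,9])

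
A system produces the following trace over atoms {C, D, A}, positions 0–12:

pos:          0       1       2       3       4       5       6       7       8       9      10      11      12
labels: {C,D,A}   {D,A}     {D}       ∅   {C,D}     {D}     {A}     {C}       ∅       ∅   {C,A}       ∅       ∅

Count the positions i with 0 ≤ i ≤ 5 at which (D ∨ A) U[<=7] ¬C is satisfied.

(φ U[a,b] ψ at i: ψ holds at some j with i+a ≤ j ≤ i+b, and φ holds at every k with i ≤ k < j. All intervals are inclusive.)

Evaluate at each i in [0,5]:
  i=0: ✓ (rhs at j=1; lhs holds on [0,0])
  i=1: ✓ (rhs at j=1)
  i=2: ✓ (rhs at j=2)
  i=3: ✓ (rhs at j=3)
  i=4: ✓ (rhs at j=5; lhs holds on [4,4])
  i=5: ✓ (rhs at j=5)
Positions where it holds: {0, 1, 2, 3, 4, 5} → 6.

6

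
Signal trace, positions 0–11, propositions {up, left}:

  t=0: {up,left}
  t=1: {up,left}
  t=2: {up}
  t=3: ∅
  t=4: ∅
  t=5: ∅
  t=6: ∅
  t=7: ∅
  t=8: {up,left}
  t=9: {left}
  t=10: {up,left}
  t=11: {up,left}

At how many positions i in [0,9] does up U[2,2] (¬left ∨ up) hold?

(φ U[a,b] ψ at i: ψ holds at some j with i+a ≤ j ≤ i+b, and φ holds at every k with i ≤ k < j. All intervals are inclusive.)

Evaluate at each i in [0,9]:
  i=0: ✓ (rhs at j=2; lhs holds on [0,1])
  i=1: ✓ (rhs at j=3; lhs holds on [1,2])
  i=2: ✗ (lhs fails at k=3 before rhs at j=4)
  i=3: ✗ (lhs fails at k=3 before rhs at j=5)
  i=4: ✗ (lhs fails at k=4 before rhs at j=6)
  i=5: ✗ (lhs fails at k=5 before rhs at j=7)
  i=6: ✗ (lhs fails at k=6 before rhs at j=8)
  i=7: ✗ (no rhs in [9,9])
  i=8: ✗ (lhs fails at k=9 before rhs at j=10)
  i=9: ✗ (lhs fails at k=9 before rhs at j=11)
Positions where it holds: {0, 1} → 2.

2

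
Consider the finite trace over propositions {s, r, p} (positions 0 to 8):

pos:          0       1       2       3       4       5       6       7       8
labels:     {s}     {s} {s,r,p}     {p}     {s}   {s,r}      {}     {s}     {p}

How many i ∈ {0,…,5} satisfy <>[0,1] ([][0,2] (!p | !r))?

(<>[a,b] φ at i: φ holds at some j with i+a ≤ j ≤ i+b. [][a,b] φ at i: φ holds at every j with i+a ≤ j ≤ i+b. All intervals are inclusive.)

Evaluate at each i in [0,5]:
  i=0: ✗ (none in [0,1])
  i=1: ✗ (none in [1,2])
  i=2: ✓ (witness j=3)
  i=3: ✓ (witness j=3)
  i=4: ✓ (witness j=4)
  i=5: ✓ (witness j=5)
Positions where it holds: {2, 3, 4, 5} → 4.

4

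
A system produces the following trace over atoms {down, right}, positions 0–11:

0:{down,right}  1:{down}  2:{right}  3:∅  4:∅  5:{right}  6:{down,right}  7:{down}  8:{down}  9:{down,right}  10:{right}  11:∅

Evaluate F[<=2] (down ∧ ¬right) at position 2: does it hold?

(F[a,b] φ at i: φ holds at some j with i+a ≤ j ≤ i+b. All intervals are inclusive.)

No

Check (down ∧ ¬right) at each j in [2,4]:
  j=2: false
  j=3: false
  j=4: false
No position in the window satisfies it → formula fails.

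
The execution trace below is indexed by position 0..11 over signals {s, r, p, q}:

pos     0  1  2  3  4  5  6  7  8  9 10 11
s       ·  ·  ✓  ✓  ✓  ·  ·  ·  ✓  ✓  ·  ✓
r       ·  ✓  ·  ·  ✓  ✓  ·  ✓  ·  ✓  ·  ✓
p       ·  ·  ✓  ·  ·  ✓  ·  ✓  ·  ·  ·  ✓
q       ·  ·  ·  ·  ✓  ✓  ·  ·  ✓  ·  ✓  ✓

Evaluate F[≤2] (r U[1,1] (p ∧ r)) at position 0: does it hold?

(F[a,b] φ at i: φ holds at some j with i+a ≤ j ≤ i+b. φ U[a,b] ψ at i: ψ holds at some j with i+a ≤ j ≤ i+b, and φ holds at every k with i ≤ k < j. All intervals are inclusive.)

Check (r U[1,1] (p ∧ r)) at each j in [0,2]:
  j=0: fails
  j=1: fails
  j=2: fails
No position in the window satisfies it → formula fails.

False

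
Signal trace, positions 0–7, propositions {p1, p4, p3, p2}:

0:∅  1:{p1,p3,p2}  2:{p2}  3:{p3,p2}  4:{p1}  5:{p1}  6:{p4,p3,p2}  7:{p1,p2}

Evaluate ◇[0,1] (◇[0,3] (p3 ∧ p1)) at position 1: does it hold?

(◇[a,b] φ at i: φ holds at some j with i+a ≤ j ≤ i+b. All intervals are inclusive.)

Check ◇[0,3] (p3 ∧ p1) at each j in [1,2]:
  j=1: holds (witness at 1)
  j=2: fails (none in [2,5])
Found at j=1 → formula holds.

Holds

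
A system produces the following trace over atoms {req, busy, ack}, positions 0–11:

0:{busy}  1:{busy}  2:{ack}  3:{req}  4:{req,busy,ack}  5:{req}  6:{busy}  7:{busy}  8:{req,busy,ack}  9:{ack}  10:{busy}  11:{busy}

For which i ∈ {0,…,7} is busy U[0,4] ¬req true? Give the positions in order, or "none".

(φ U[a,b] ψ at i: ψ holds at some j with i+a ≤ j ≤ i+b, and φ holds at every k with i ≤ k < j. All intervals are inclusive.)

0, 1, 2, 6, 7

Evaluate at each i in [0,7]:
  i=0: ✓ (rhs at j=0)
  i=1: ✓ (rhs at j=1)
  i=2: ✓ (rhs at j=2)
  i=3: ✗ (lhs fails at k=3 before rhs at j=6)
  i=4: ✗ (lhs fails at k=5 before rhs at j=6)
  i=5: ✗ (lhs fails at k=5 before rhs at j=6)
  i=6: ✓ (rhs at j=6)
  i=7: ✓ (rhs at j=7)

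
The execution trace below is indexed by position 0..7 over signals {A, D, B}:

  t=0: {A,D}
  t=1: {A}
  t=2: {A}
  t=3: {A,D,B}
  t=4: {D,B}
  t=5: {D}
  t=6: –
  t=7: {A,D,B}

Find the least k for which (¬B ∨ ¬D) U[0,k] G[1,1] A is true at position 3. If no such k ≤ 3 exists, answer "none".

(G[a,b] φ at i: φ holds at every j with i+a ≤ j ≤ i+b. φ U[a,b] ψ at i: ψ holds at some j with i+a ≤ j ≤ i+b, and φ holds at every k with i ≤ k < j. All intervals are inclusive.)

Need earliest j ≥ 3 with G[1,1] A, and (¬B ∨ ¬D) at every k in [3,j-1].
  j=3: rhs fails.
  j=4: rhs fails.
  j=5: rhs fails.
  j=6: rhs holds but lhs fails at k=3.
No witness within the range → none.

none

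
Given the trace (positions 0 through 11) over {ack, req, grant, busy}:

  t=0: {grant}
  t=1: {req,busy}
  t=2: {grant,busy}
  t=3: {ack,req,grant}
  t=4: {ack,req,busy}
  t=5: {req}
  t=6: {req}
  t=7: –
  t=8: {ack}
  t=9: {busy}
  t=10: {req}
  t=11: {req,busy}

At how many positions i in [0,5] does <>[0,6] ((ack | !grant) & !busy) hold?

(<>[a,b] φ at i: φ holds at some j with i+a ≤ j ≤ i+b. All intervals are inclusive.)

6

Evaluate at each i in [0,5]:
  i=0: ✓ (witness j=3)
  i=1: ✓ (witness j=3)
  i=2: ✓ (witness j=3)
  i=3: ✓ (witness j=3)
  i=4: ✓ (witness j=5)
  i=5: ✓ (witness j=5)
Positions where it holds: {0, 1, 2, 3, 4, 5} → 6.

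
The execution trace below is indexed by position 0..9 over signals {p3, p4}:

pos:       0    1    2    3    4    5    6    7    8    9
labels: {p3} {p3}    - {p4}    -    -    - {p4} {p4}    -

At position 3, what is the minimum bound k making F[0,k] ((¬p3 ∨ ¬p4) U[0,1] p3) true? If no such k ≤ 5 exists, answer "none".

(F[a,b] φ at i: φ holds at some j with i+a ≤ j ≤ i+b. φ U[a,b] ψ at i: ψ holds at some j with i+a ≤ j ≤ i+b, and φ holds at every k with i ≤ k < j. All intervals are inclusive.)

Scan j = 3,4,… for ((¬p3 ∨ ¬p4) U[0,1] p3):
  j=3: fails
  j=4: fails
  j=5: fails
  j=6: fails
  j=7: fails
  j=8: fails
No j in [3,8] satisfies it → none.

none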